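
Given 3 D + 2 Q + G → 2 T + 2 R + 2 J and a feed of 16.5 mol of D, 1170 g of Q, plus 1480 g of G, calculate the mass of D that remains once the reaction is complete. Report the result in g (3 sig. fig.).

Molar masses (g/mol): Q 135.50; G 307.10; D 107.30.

381 g

n(D) = 16.50 mol
n(Q) = 1170 / 135.50 = 8.635 mol
n(G) = 1480 / 307.10 = 4.819 mol
n/ν for D = 16.50/3 = 5.500
n/ν for Q = 8.635/2 = 4.318
n/ν for G = 4.819/1 = 4.819
Smallest n/ν is Q → limiting reagent.
D consumed = (3/2) × 8.635 = 12.95 mol
D remaining = 16.50 − 12.95 = 3.550 mol
mass = 3.550 × 107.30 = 380.9 g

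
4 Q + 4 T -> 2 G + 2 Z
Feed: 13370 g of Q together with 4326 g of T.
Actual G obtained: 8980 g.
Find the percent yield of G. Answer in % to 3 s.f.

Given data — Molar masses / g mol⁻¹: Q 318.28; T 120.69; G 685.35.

n(Q) = 13370 / 318.28 = 42.01 mol
n(T) = 4326 / 120.69 = 35.84 mol
n/ν for Q = 42.01/4 = 10.50
n/ν for T = 35.84/4 = 8.960
Smallest n/ν is T → limiting reagent.
theoretical n(G) = (2/4) × 35.84 = 17.92 mol → 12280 g
% yield = 8980 / 12280 × 100 = 73.13 %

73.1 %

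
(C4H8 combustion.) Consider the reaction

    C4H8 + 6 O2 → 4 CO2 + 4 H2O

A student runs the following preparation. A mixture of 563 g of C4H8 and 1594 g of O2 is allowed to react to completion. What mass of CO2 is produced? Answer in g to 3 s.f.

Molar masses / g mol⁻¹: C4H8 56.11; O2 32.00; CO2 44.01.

n(C4H8) = 563.0 / 56.11 = 10.03 mol
n(O2) = 1594 / 32.00 = 49.81 mol
n/ν → C4H8: 10.03, O2: 8.302; O2 is limiting.
n(CO2) = (4/6) × 49.81 = 33.21 mol
mass = 33.21 × 44.01 = 1462 g

1460 g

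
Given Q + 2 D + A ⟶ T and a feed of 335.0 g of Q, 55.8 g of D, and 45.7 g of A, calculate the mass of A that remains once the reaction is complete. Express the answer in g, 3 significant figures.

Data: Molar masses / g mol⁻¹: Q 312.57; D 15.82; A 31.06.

n(Q) = 335.0 / 312.57 = 1.072 mol
n(D) = 55.80 / 15.82 = 3.527 mol
n(A) = 45.70 / 31.06 = 1.471 mol
n/ν for Q = 1.072/1 = 1.072
n/ν for D = 3.527/2 = 1.764
n/ν for A = 1.471/1 = 1.471
Smallest n/ν is Q → limiting reagent.
A consumed = (1/1) × 1.072 = 1.072 mol
A remaining = 1.471 − 1.072 = 0.3990 mol
mass = 0.3990 × 31.06 = 12.39 g

12.4 g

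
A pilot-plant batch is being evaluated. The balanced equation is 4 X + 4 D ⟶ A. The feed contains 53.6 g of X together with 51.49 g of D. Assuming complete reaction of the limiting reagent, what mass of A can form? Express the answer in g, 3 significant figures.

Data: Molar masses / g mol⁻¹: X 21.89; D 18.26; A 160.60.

n(X) = 53.60 / 21.89 = 2.449 mol
n(D) = 51.49 / 18.26 = 2.820 mol
n/ν → X: 0.6123, D: 0.7050; X is limiting.
n(A) = (1/4) × 2.449 = 0.6123 mol
mass = 0.6123 × 160.60 = 98.34 g

98.3 g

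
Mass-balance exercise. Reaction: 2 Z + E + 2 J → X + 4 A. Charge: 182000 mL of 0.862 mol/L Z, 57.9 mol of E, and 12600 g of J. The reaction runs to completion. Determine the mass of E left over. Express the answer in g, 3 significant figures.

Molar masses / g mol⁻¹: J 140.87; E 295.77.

n(Z) = 0.862 × 182000/1000 = 156.9 mol
n(E) = 57.90 mol
n(J) = 12600 / 140.87 = 89.44 mol
n/ν → Z: 78.45, E: 57.90, J: 44.72; J is limiting.
E consumed = (1/2) × 89.44 = 44.72 mol
E remaining = 57.90 − 44.72 = 13.18 mol
mass = 13.18 × 295.77 = 3898 g

3900 g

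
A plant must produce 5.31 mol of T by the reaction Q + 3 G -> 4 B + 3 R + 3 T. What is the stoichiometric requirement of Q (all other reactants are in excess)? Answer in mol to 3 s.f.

n(T) = 5.310 mol
n(Q) = (1/3) × 5.310 = 1.770 mol

1.77 mol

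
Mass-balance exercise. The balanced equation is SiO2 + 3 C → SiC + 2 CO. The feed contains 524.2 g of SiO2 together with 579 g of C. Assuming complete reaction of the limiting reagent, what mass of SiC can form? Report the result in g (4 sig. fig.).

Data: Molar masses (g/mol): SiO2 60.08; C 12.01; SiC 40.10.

n(SiO2) = 524.2 / 60.08 = 8.725 mol
n(C) = 579.0 / 12.01 = 48.21 mol
n/ν for SiO2 = 8.725/1 = 8.725
n/ν for C = 48.21/3 = 16.07
Smallest n/ν is SiO2 → limiting reagent.
n(SiC) = (1/1) × 8.725 = 8.725 mol
mass = 8.725 × 40.10 = 349.9 g

349.9 g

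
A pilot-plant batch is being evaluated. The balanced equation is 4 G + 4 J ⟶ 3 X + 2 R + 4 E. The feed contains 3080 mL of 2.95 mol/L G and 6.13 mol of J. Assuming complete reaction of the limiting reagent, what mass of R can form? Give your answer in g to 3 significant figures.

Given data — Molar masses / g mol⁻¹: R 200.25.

614 g

n(G) = 2.95 × 3080/1000 = 9.086 mol
n(J) = 6.130 mol
n/ν for G = 9.086/4 = 2.272
n/ν for J = 6.130/4 = 1.533
Smallest n/ν is J → limiting reagent.
n(R) = (2/4) × 6.130 = 3.065 mol
mass = 3.065 × 200.25 = 613.8 g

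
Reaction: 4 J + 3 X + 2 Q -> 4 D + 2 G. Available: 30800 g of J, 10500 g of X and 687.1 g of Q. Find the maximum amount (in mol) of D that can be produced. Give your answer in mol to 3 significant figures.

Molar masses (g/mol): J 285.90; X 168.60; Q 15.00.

83.0 mol

n(J) = 30800 / 285.90 = 107.7 mol
n(X) = 10500 / 168.60 = 62.28 mol
n(Q) = 687.1 / 15.00 = 45.81 mol
n/ν for J = 107.7/4 = 26.93
n/ν for X = 62.28/3 = 20.76
n/ν for Q = 45.81/2 = 22.91
Smallest n/ν is X → limiting reagent.
n(D) = (4/3) × 62.28 = 83.04 mol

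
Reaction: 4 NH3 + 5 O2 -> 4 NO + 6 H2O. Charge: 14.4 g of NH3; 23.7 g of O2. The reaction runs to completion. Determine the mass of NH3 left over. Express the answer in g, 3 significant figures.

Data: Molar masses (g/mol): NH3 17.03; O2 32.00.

n(NH3) = 14.40 / 17.03 = 0.8456 mol
n(O2) = 23.70 / 32.00 = 0.7406 mol
n/ν → NH3: 0.2114, O2: 0.1481; O2 is limiting.
NH3 consumed = (4/5) × 0.7406 = 0.5925 mol
NH3 remaining = 0.8456 − 0.5925 = 0.2531 mol
mass = 0.2531 × 17.03 = 4.310 g

4.31 g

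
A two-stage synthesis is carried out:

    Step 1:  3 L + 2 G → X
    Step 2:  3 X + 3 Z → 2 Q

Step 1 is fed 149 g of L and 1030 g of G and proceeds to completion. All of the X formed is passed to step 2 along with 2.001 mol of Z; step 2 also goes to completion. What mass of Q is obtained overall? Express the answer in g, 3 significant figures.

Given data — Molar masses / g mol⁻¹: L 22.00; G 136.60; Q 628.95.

Step 1:
n(L) = 149.0 / 22.00 = 6.773 mol
n(G) = 1030 / 136.60 = 7.540 mol
n/ν for L = 6.773/3 = 2.258
n/ν for G = 7.540/2 = 3.770
Smallest n/ν is L → limiting reagent.
n(X) produced = (1/3) × 6.773 = 2.258 mol
Step 2:
n(X) available = 2.258 mol
n(Z) = 2.001 mol
n/ν for X = 2.258/3 = 0.7527
n/ν for Z = 2.001/3 = 0.6670
Smallest n/ν is Z → limiting reagent.
n(Q) = (2/3) × 2.001 = 1.334 mol
mass = 1.334 × 628.95 = 839.0 g

839 g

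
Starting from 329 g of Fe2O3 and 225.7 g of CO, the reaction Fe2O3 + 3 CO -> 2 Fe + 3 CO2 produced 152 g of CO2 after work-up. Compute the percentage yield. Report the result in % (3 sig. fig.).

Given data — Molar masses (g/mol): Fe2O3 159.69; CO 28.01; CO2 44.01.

n(Fe2O3) = 329.0 / 159.69 = 2.060 mol
n(CO) = 225.7 / 28.01 = 8.058 mol
n/ν → Fe2O3: 2.060, CO: 2.686; Fe2O3 is limiting.
theoretical n(CO2) = (3/1) × 2.060 = 6.180 mol → 272.0 g
% yield = 152 / 272.0 × 100 = 55.88 %

55.9 %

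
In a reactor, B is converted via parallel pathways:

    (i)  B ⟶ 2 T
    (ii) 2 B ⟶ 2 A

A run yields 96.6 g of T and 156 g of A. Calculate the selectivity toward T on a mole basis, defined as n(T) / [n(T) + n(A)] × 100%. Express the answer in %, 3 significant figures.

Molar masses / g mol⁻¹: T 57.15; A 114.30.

n(T) = 96.6 / 57.15 = 1.690 mol
n(A) = 156 / 114.30 = 1.365 mol
selectivity = 1.690/(1.690+1.365) × 100 = 55.32 %

55.3 %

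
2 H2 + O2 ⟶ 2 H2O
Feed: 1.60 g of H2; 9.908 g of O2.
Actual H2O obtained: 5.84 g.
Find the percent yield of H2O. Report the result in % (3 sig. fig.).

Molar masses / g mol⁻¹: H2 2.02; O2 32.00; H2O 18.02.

52.3 %

n(H2) = 1.600 / 2.02 = 0.7921 mol
n(O2) = 9.908 / 32.00 = 0.3096 mol
n/ν → H2: 0.3961, O2: 0.3096; O2 is limiting.
theoretical n(H2O) = (2/1) × 0.3096 = 0.6192 mol → 11.16 g
% yield = 5.84 / 11.16 × 100 = 52.33 %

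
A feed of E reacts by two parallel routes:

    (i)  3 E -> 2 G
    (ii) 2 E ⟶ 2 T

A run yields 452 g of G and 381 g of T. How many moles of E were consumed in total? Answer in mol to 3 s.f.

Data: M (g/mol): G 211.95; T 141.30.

5.90 mol

n(G) = 452 / 211.95 = 2.133 mol
n(T) = 381 / 141.30 = 2.696 mol
n(E) via (i) = (3/2)×2.133 = 3.200 mol
n(E) via (ii) = (2/2)×2.696 = 2.696 mol
total n(E) = 3.200 + 2.696 = 5.896 mol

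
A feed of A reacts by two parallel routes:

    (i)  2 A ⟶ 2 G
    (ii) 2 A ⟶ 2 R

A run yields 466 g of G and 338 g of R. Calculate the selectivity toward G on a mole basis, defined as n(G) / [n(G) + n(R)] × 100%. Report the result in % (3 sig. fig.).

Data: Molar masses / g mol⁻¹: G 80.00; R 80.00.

n(G) = 466 / 80.00 = 5.825 mol
n(R) = 338 / 80.00 = 4.225 mol
selectivity = 5.825/(5.825+4.225) × 100 = 57.96 %

58.0 %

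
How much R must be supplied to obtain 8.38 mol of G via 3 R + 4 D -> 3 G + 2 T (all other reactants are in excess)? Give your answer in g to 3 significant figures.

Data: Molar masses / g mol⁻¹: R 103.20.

865 g

n(G) = 8.380 mol
n(R) = (3/3) × 8.380 = 8.380 mol
mass = 8.380 × 103.20 = 864.8 g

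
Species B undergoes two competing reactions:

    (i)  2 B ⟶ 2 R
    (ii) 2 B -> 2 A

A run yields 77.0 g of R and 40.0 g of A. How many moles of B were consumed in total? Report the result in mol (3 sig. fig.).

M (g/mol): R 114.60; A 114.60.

n(R) = 77.0 / 114.60 = 0.6719 mol
n(A) = 40.0 / 114.60 = 0.3490 mol
n(B) via (i) = (2/2)×0.6719 = 0.6719 mol
n(B) via (ii) = (2/2)×0.3490 = 0.3490 mol
total n(B) = 0.6719 + 0.3490 = 1.021 mol

1.02 mol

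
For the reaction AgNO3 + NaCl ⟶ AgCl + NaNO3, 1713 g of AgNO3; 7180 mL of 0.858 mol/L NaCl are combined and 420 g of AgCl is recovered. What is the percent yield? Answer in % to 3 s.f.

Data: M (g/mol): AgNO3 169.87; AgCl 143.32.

47.6 %

n(AgNO3) = 1713 / 169.87 = 10.08 mol
n(NaCl) = 0.858 × 7180/1000 = 6.160 mol
n/ν → AgNO3: 10.08, NaCl: 6.160; NaCl is limiting.
theoretical n(AgCl) = (1/1) × 6.160 = 6.160 mol → 882.9 g
% yield = 420 / 882.9 × 100 = 47.57 %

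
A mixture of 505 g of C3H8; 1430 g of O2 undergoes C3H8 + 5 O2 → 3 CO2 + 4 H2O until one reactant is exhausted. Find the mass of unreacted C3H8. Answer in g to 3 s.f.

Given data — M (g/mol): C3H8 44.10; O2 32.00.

111 g

n(C3H8) = 505.0 / 44.10 = 11.45 mol
n(O2) = 1430 / 32.00 = 44.69 mol
n/ν for C3H8 = 11.45/1 = 11.45
n/ν for O2 = 44.69/5 = 8.938
Smallest n/ν is O2 → limiting reagent.
C3H8 consumed = (1/5) × 44.69 = 8.938 mol
C3H8 remaining = 11.45 − 8.938 = 2.512 mol
mass = 2.512 × 44.10 = 110.8 g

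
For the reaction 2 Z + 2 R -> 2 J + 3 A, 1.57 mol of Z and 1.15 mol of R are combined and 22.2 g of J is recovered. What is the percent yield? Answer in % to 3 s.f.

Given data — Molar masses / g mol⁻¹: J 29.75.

n(Z) = 1.570 mol
n(R) = 1.150 mol
n/ν → Z: 0.7850, R: 0.5750; R is limiting.
theoretical n(J) = (2/2) × 1.150 = 1.150 mol → 34.21 g
% yield = 22.2 / 34.21 × 100 = 64.89 %

64.9 %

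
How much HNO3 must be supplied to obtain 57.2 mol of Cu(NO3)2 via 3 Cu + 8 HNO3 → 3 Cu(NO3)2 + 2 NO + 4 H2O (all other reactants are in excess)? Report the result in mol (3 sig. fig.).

n(Cu(NO3)2) = 57.20 mol
n(HNO3) = (8/3) × 57.20 = 152.5 mol

153 mol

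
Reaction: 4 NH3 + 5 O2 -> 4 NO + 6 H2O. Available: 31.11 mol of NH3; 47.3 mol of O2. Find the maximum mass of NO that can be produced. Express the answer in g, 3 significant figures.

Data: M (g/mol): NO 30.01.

n(NH3) = 31.11 mol
n(O2) = 47.30 mol
n/ν → NH3: 7.778, O2: 9.460; NH3 is limiting.
n(NO) = (4/4) × 31.11 = 31.11 mol
mass = 31.11 × 30.01 = 933.6 g

934 g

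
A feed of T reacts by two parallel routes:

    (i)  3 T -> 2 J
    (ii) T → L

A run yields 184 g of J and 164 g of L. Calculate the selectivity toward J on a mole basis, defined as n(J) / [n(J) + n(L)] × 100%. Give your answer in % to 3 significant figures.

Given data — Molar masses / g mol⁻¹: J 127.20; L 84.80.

n(J) = 184 / 127.20 = 1.447 mol
n(L) = 164 / 84.80 = 1.934 mol
selectivity = 1.447/(1.447+1.934) × 100 = 42.80 %

42.8 %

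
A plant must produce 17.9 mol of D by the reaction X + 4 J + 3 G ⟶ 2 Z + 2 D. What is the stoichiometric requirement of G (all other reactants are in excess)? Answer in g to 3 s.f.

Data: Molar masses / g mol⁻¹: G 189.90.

n(D) = 17.90 mol
n(G) = (3/2) × 17.90 = 26.85 mol
mass = 26.85 × 189.90 = 5099 g

5100 g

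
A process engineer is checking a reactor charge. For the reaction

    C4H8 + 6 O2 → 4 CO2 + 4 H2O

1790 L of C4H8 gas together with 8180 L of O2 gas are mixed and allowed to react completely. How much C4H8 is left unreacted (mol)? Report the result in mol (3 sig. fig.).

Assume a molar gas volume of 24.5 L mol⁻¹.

n(C4H8) = 1790 / 24.5 = 73.06 mol
n(O2) = 8180 / 24.5 = 333.9 mol
n/ν → C4H8: 73.06, O2: 55.65; O2 is limiting.
C4H8 consumed = (1/6) × 333.9 = 55.65 mol
C4H8 remaining = 73.06 − 55.65 = 17.41 mol

17.4 mol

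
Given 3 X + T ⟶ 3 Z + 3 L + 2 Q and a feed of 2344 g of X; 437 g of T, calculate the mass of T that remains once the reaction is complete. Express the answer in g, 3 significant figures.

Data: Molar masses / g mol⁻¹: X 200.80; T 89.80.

n(X) = 2344 / 200.80 = 11.67 mol
n(T) = 437.0 / 89.80 = 4.866 mol
n/ν for X = 11.67/3 = 3.890
n/ν for T = 4.866/1 = 4.866
Smallest n/ν is X → limiting reagent.
T consumed = (1/3) × 11.67 = 3.890 mol
T remaining = 4.866 − 3.890 = 0.9760 mol
mass = 0.9760 × 89.80 = 87.64 g

87.6 g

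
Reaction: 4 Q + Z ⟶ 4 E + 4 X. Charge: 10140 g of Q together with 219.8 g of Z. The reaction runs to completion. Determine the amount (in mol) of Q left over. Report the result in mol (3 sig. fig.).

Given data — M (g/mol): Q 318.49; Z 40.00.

n(Q) = 10140 / 318.49 = 31.84 mol
n(Z) = 219.8 / 40.00 = 5.495 mol
n/ν → Q: 7.960, Z: 5.495; Z is limiting.
Q consumed = (4/1) × 5.495 = 21.98 mol
Q remaining = 31.84 − 21.98 = 9.860 mol

9.86 mol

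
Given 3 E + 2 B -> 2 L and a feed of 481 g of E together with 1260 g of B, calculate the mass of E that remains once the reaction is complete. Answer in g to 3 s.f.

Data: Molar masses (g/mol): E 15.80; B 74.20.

78.5 g

n(E) = 481.0 / 15.80 = 30.44 mol
n(B) = 1260 / 74.20 = 16.98 mol
n/ν for E = 30.44/3 = 10.15
n/ν for B = 16.98/2 = 8.490
Smallest n/ν is B → limiting reagent.
E consumed = (3/2) × 16.98 = 25.47 mol
E remaining = 30.44 − 25.47 = 4.970 mol
mass = 4.970 × 15.80 = 78.53 g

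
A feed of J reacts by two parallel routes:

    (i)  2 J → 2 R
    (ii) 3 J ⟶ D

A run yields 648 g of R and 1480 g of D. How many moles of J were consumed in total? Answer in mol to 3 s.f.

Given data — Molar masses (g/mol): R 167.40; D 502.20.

n(R) = 648 / 167.40 = 3.871 mol
n(D) = 1480 / 502.20 = 2.947 mol
n(J) via (i) = (2/2)×3.871 = 3.871 mol
n(J) via (ii) = (3/1)×2.947 = 8.841 mol
total n(J) = 3.871 + 8.841 = 12.71 mol

12.7 mol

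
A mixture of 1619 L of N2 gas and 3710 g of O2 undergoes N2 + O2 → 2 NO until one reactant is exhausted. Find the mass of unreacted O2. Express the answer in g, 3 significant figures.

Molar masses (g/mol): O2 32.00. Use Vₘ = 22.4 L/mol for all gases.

1400 g

n(N2) = 1619 / 22.4 = 72.28 mol
n(O2) = 3710 / 32.00 = 115.9 mol
n/ν for N2 = 72.28/1 = 72.28
n/ν for O2 = 115.9/1 = 115.9
Smallest n/ν is N2 → limiting reagent.
O2 consumed = (1/1) × 72.28 = 72.28 mol
O2 remaining = 115.9 − 72.28 = 43.62 mol
mass = 43.62 × 32.00 = 1396 g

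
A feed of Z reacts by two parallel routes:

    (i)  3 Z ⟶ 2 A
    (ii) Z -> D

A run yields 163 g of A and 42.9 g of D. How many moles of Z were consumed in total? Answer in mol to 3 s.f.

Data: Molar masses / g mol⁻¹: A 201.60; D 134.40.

1.53 mol

n(A) = 163 / 201.60 = 0.8085 mol
n(D) = 42.9 / 134.40 = 0.3192 mol
n(Z) via (i) = (3/2)×0.8085 = 1.213 mol
n(Z) via (ii) = (1/1)×0.3192 = 0.3192 mol
total n(Z) = 1.213 + 0.3192 = 1.532 mol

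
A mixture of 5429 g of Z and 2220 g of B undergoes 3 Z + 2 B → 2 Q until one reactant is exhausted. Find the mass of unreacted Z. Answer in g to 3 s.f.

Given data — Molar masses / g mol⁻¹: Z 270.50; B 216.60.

1270 g

n(Z) = 5429 / 270.50 = 20.07 mol
n(B) = 2220 / 216.60 = 10.25 mol
n/ν for Z = 20.07/3 = 6.690
n/ν for B = 10.25/2 = 5.125
Smallest n/ν is B → limiting reagent.
Z consumed = (3/2) × 10.25 = 15.38 mol
Z remaining = 20.07 − 15.38 = 4.690 mol
mass = 4.690 × 270.50 = 1269 g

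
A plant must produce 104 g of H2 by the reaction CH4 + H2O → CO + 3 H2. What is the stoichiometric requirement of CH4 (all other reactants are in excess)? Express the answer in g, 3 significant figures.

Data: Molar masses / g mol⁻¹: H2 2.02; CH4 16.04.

n(H2) = 104 / 2.02 = 51.49 mol
n(CH4) = (1/3) × 51.49 = 17.16 mol
mass = 17.16 × 16.04 = 275.2 g

275 g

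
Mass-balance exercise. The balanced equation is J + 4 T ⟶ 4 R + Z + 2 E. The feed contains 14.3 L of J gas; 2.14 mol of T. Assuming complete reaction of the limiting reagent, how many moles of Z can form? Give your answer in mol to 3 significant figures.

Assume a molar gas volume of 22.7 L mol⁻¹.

n(J) = 14.30 / 22.7 = 0.6300 mol
n(T) = 2.140 mol
n/ν for J = 0.6300/1 = 0.6300
n/ν for T = 2.140/4 = 0.5350
Smallest n/ν is T → limiting reagent.
n(Z) = (1/4) × 2.140 = 0.5350 mol

0.535 mol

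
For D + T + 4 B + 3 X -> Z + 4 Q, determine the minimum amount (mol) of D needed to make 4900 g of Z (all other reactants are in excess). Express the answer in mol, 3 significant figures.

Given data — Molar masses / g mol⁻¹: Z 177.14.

27.7 mol

n(Z) = 4900 / 177.14 = 27.66 mol
n(D) = (1/1) × 27.66 = 27.66 mol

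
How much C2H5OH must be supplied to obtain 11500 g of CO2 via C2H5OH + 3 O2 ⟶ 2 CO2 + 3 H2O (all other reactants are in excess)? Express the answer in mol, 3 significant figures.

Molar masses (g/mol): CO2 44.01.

131 mol

n(CO2) = 11500 / 44.01 = 261.3 mol
n(C2H5OH) = (1/2) × 261.3 = 130.7 mol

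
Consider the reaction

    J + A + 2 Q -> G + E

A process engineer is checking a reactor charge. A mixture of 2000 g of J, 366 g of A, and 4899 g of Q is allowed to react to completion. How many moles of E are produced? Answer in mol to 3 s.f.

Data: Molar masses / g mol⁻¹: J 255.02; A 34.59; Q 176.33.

n(J) = 2000 / 255.02 = 7.843 mol
n(A) = 366.0 / 34.59 = 10.58 mol
n(Q) = 4899 / 176.33 = 27.78 mol
n/ν → J: 7.843, A: 10.58, Q: 13.89; J is limiting.
n(E) = (1/1) × 7.843 = 7.843 mol

7.84 mol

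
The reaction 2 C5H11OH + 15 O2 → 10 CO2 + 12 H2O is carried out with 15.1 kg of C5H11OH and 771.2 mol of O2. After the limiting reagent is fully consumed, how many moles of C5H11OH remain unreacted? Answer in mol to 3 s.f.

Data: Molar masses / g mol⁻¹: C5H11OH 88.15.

n(C5H11OH) = 15.10×1000 / 88.15 = 171.3 mol
n(O2) = 771.2 mol
n/ν for C5H11OH = 171.3/2 = 85.65
n/ν for O2 = 771.2/15 = 51.41
Smallest n/ν is O2 → limiting reagent.
C5H11OH consumed = (2/15) × 771.2 = 102.8 mol
C5H11OH remaining = 171.3 − 102.8 = 68.50 mol

68.5 mol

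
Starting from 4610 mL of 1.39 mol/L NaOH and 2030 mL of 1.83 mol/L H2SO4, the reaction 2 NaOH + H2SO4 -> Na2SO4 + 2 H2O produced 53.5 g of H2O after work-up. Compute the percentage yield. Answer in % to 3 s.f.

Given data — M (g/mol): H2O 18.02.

46.3 %

n(NaOH) = 1.39 × 4610/1000 = 6.408 mol
n(H2SO4) = 1.83 × 2030/1000 = 3.715 mol
n/ν for NaOH = 6.408/2 = 3.204
n/ν for H2SO4 = 3.715/1 = 3.715
Smallest n/ν is NaOH → limiting reagent.
theoretical n(H2O) = (2/2) × 6.408 = 6.408 mol → 115.5 g
% yield = 53.5 / 115.5 × 100 = 46.32 %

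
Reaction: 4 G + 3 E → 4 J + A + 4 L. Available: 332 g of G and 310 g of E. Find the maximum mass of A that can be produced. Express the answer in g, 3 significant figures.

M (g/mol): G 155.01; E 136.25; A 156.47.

n(G) = 332.0 / 155.01 = 2.142 mol
n(E) = 310.0 / 136.25 = 2.275 mol
n/ν for G = 2.142/4 = 0.5355
n/ν for E = 2.275/3 = 0.7583
Smallest n/ν is G → limiting reagent.
n(A) = (1/4) × 2.142 = 0.5355 mol
mass = 0.5355 × 156.47 = 83.79 g

83.8 g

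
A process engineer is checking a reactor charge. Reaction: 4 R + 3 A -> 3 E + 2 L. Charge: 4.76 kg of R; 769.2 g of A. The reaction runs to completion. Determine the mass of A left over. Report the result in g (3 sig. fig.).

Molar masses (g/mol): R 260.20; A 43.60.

171 g

n(R) = 4.760×1000 / 260.20 = 18.29 mol
n(A) = 769.2 / 43.60 = 17.64 mol
n/ν for R = 18.29/4 = 4.573
n/ν for A = 17.64/3 = 5.880
Smallest n/ν is R → limiting reagent.
A consumed = (3/4) × 18.29 = 13.72 mol
A remaining = 17.64 − 13.72 = 3.920 mol
mass = 3.920 × 43.60 = 170.9 g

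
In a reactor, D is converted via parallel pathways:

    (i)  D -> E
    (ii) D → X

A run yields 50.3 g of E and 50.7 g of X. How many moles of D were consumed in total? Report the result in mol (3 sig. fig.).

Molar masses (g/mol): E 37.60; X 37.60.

2.69 mol

n(E) = 50.3 / 37.60 = 1.338 mol
n(X) = 50.7 / 37.60 = 1.348 mol
n(D) via (i) = (1/1)×1.338 = 1.338 mol
n(D) via (ii) = (1/1)×1.348 = 1.348 mol
total n(D) = 1.338 + 1.348 = 2.686 mol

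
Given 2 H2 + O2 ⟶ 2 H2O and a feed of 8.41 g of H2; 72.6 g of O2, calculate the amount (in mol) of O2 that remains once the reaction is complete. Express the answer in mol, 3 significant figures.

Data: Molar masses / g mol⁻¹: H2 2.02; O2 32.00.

0.187 mol

n(H2) = 8.410 / 2.02 = 4.163 mol
n(O2) = 72.60 / 32.00 = 2.269 mol
n/ν → H2: 2.082, O2: 2.269; H2 is limiting.
O2 consumed = (1/2) × 4.163 = 2.082 mol
O2 remaining = 2.269 − 2.082 = 0.1870 mol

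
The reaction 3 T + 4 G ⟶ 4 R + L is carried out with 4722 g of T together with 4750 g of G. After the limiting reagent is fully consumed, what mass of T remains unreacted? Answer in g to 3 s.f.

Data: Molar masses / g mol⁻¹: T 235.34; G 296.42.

1890 g

n(T) = 4722 / 235.34 = 20.06 mol
n(G) = 4750 / 296.42 = 16.02 mol
n/ν for T = 20.06/3 = 6.687
n/ν for G = 16.02/4 = 4.005
Smallest n/ν is G → limiting reagent.
T consumed = (3/4) × 16.02 = 12.02 mol
T remaining = 20.06 − 12.02 = 8.040 mol
mass = 8.040 × 235.34 = 1892 g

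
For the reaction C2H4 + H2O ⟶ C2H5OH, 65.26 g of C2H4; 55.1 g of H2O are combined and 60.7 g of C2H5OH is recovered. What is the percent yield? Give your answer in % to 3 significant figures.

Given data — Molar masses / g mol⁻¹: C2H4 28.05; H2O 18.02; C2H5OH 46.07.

56.6 %

n(C2H4) = 65.26 / 28.05 = 2.327 mol
n(H2O) = 55.10 / 18.02 = 3.058 mol
n/ν → C2H4: 2.327, H2O: 3.058; C2H4 is limiting.
theoretical n(C2H5OH) = (1/1) × 2.327 = 2.327 mol → 107.2 g
% yield = 60.7 / 107.2 × 100 = 56.62 %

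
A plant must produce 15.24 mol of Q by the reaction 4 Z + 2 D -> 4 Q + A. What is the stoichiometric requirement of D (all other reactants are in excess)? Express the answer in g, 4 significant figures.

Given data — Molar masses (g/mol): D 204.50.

n(Q) = 15.24 mol
n(D) = (2/4) × 15.24 = 7.620 mol
mass = 7.620 × 204.50 = 1558 g

1558 g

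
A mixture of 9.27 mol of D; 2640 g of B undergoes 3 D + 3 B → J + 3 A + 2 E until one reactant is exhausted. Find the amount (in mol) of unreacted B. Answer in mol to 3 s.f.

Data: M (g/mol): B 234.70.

1.98 mol

n(D) = 9.270 mol
n(B) = 2640 / 234.70 = 11.25 mol
n/ν for D = 9.270/3 = 3.090
n/ν for B = 11.25/3 = 3.750
Smallest n/ν is D → limiting reagent.
B consumed = (3/3) × 9.270 = 9.270 mol
B remaining = 11.25 − 9.270 = 1.980 mol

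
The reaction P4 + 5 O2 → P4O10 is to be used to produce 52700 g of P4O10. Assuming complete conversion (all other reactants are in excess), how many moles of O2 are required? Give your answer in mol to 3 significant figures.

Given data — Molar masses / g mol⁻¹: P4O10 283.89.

n(P4O10) = 52700 / 283.89 = 185.6 mol
n(O2) = (5/1) × 185.6 = 928.0 mol

928 mol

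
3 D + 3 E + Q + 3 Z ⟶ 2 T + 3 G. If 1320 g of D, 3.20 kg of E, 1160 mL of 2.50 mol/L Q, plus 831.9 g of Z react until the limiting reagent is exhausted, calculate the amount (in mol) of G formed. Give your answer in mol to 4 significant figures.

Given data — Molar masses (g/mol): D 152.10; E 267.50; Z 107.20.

n(D) = 1320 / 152.10 = 8.679 mol
n(E) = 3.200×1000 / 267.50 = 11.96 mol
n(Q) = 2.50 × 1160/1000 = 2.900 mol
n(Z) = 831.9 / 107.20 = 7.760 mol
n/ν for D = 8.679/3 = 2.893
n/ν for E = 11.96/3 = 3.987
n/ν for Q = 2.900/1 = 2.900
n/ν for Z = 7.760/3 = 2.587
Smallest n/ν is Z → limiting reagent.
n(G) = (3/3) × 7.760 = 7.760 mol

7.760 mol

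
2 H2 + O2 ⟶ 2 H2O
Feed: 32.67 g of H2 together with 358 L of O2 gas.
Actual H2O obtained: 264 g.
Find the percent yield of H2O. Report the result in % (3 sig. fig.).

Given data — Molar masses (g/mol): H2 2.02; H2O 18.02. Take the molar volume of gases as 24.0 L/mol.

n(H2) = 32.67 / 2.02 = 16.17 mol
n(O2) = 358.0 / 24.0 = 14.92 mol
n/ν for H2 = 16.17/2 = 8.085
n/ν for O2 = 14.92/1 = 14.92
Smallest n/ν is H2 → limiting reagent.
theoretical n(H2O) = (2/2) × 16.17 = 16.17 mol → 291.4 g
% yield = 264 / 291.4 × 100 = 90.60 %

90.6 %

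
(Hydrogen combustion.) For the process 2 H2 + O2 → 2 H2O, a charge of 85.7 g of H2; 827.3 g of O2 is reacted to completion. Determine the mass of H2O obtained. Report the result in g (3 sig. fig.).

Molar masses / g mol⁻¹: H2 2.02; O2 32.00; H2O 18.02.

765 g

n(H2) = 85.70 / 2.02 = 42.43 mol
n(O2) = 827.3 / 32.00 = 25.85 mol
n/ν → H2: 21.22, O2: 25.85; H2 is limiting.
n(H2O) = (2/2) × 42.43 = 42.43 mol
mass = 42.43 × 18.02 = 764.6 g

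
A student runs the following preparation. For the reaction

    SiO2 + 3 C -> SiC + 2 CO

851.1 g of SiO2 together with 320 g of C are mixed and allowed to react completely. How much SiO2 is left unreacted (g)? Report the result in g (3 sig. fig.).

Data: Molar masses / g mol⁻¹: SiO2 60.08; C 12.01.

318 g

n(SiO2) = 851.1 / 60.08 = 14.17 mol
n(C) = 320.0 / 12.01 = 26.64 mol
n/ν → SiO2: 14.17, C: 8.880; C is limiting.
SiO2 consumed = (1/3) × 26.64 = 8.880 mol
SiO2 remaining = 14.17 − 8.880 = 5.290 mol
mass = 5.290 × 60.08 = 317.8 g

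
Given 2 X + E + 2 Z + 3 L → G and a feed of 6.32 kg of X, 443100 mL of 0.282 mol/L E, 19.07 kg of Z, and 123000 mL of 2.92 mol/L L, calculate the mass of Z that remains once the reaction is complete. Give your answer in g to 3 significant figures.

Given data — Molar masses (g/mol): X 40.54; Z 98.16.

3770 g

n(X) = 6.320×1000 / 40.54 = 155.9 mol
n(E) = 0.282 × 443100/1000 = 125.0 mol
n(Z) = 19.07×1000 / 98.16 = 194.3 mol
n(L) = 2.92 × 123000/1000 = 359.2 mol
n/ν for X = 155.9/2 = 77.95
n/ν for E = 125.0/1 = 125.0
n/ν for Z = 194.3/2 = 97.15
n/ν for L = 359.2/3 = 119.7
Smallest n/ν is X → limiting reagent.
Z consumed = (2/2) × 155.9 = 155.9 mol
Z remaining = 194.3 − 155.9 = 38.40 mol
mass = 38.40 × 98.16 = 3769 g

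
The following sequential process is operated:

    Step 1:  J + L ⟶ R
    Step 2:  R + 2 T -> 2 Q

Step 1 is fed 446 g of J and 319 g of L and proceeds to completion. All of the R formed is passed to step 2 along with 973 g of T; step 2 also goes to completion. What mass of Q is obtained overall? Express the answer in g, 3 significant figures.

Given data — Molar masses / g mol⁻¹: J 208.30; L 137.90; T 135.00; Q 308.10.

1320 g

Step 1:
n(J) = 446.0 / 208.30 = 2.141 mol
n(L) = 319.0 / 137.90 = 2.313 mol
n/ν for J = 2.141/1 = 2.141
n/ν for L = 2.313/1 = 2.313
Smallest n/ν is J → limiting reagent.
n(R) produced = (1/1) × 2.141 = 2.141 mol
Step 2:
n(R) available = 2.141 mol
n(T) = 973.0 / 135.00 = 7.207 mol
n/ν for R = 2.141/1 = 2.141
n/ν for T = 7.207/2 = 3.604
Smallest n/ν is R → limiting reagent.
n(Q) = (2/1) × 2.141 = 4.282 mol
mass = 4.282 × 308.10 = 1319 g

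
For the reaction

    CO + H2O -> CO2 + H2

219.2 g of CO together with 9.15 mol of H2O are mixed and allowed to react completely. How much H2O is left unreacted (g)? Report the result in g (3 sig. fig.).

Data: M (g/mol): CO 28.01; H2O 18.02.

23.9 g

n(CO) = 219.2 / 28.01 = 7.826 mol
n(H2O) = 9.150 mol
n/ν → CO: 7.826, H2O: 9.150; CO is limiting.
H2O consumed = (1/1) × 7.826 = 7.826 mol
H2O remaining = 9.150 − 7.826 = 1.324 mol
mass = 1.324 × 18.02 = 23.86 g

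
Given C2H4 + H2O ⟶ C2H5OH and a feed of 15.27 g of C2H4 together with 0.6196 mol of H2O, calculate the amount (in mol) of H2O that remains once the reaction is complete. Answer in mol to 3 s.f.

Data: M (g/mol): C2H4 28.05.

0.0752 mol

n(C2H4) = 15.27 / 28.05 = 0.5444 mol
n(H2O) = 0.6196 mol
n/ν for C2H4 = 0.5444/1 = 0.5444
n/ν for H2O = 0.6196/1 = 0.6196
Smallest n/ν is C2H4 → limiting reagent.
H2O consumed = (1/1) × 0.5444 = 0.5444 mol
H2O remaining = 0.6196 − 0.5444 = 0.07520 mol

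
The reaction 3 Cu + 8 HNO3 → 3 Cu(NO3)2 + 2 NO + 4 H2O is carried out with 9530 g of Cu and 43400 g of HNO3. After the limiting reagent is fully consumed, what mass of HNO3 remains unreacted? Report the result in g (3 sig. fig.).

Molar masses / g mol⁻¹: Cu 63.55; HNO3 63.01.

18200 g

n(Cu) = 9530 / 63.55 = 150.0 mol
n(HNO3) = 43400 / 63.01 = 688.8 mol
n/ν for Cu = 150.0/3 = 50.00
n/ν for HNO3 = 688.8/8 = 86.10
Smallest n/ν is Cu → limiting reagent.
HNO3 consumed = (8/3) × 150.0 = 400.0 mol
HNO3 remaining = 688.8 − 400.0 = 288.8 mol
mass = 288.8 × 63.01 = 18200 g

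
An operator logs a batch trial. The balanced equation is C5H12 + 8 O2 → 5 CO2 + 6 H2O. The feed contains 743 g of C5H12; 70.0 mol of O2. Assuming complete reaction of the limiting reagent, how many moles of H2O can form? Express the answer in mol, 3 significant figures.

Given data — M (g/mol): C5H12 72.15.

n(C5H12) = 743.0 / 72.15 = 10.30 mol
n(O2) = 70.00 mol
n/ν for C5H12 = 10.30/1 = 10.30
n/ν for O2 = 70.00/8 = 8.750
Smallest n/ν is O2 → limiting reagent.
n(H2O) = (6/8) × 70.00 = 52.50 mol

52.5 mol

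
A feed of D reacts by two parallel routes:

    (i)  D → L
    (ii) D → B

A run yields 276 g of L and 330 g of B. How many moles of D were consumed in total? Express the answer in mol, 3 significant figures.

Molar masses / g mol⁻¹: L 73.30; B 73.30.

8.27 mol

n(L) = 276 / 73.30 = 3.765 mol
n(B) = 330 / 73.30 = 4.502 mol
n(D) via (i) = (1/1)×3.765 = 3.765 mol
n(D) via (ii) = (1/1)×4.502 = 4.502 mol
total n(D) = 3.765 + 4.502 = 8.267 mol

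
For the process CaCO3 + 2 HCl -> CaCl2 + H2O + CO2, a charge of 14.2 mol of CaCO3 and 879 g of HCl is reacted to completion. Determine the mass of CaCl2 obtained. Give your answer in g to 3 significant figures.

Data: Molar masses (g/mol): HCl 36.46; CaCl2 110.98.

1340 g

n(CaCO3) = 14.20 mol
n(HCl) = 879.0 / 36.46 = 24.11 mol
n/ν for CaCO3 = 14.20/1 = 14.20
n/ν for HCl = 24.11/2 = 12.06
Smallest n/ν is HCl → limiting reagent.
n(CaCl2) = (1/2) × 24.11 = 12.06 mol
mass = 12.06 × 110.98 = 1338 g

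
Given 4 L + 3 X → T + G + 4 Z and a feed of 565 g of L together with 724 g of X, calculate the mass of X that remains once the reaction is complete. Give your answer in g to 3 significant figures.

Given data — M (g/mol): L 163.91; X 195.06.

220 g

n(L) = 565.0 / 163.91 = 3.447 mol
n(X) = 724.0 / 195.06 = 3.712 mol
n/ν → L: 0.8618, X: 1.237; L is limiting.
X consumed = (3/4) × 3.447 = 2.585 mol
X remaining = 3.712 − 2.585 = 1.127 mol
mass = 1.127 × 195.06 = 219.8 g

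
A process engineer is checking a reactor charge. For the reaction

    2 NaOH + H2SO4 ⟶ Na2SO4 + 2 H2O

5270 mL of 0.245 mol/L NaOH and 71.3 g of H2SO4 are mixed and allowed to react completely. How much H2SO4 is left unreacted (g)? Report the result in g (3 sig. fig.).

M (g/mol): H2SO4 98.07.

n(NaOH) = 0.245 × 5270/1000 = 1.291 mol
n(H2SO4) = 71.30 / 98.07 = 0.7270 mol
n/ν → NaOH: 0.6455, H2SO4: 0.7270; NaOH is limiting.
H2SO4 consumed = (1/2) × 1.291 = 0.6455 mol
H2SO4 remaining = 0.7270 − 0.6455 = 0.08150 mol
mass = 0.08150 × 98.07 = 7.993 g

7.99 g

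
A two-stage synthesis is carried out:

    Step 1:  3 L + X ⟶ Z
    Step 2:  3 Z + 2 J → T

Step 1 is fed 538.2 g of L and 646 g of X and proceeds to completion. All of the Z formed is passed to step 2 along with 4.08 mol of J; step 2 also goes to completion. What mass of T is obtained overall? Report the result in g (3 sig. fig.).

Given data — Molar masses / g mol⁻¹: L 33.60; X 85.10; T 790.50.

1410 g

Step 1:
n(L) = 538.2 / 33.60 = 16.02 mol
n(X) = 646.0 / 85.10 = 7.591 mol
n/ν → L: 5.340, X: 7.591; L is limiting.
n(Z) produced = (1/3) × 16.02 = 5.340 mol
Step 2:
n(Z) available = 5.340 mol
n(J) = 4.080 mol
n/ν → Z: 1.780, J: 2.040; Z is limiting.
n(T) = (1/3) × 5.340 = 1.780 mol
mass = 1.780 × 790.50 = 1407 g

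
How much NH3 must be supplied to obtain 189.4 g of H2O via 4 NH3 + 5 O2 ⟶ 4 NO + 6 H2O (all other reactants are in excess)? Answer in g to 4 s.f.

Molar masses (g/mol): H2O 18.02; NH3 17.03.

n(H2O) = 189.4 / 18.02 = 10.51 mol
n(NH3) = (4/6) × 10.51 = 7.007 mol
mass = 7.007 × 17.03 = 119.3 g

119.3 g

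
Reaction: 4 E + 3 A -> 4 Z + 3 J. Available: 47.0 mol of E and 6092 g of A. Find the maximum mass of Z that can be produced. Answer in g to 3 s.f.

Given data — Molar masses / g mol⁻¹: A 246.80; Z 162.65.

5350 g

n(E) = 47.00 mol
n(A) = 6092 / 246.80 = 24.68 mol
n/ν for E = 47.00/4 = 11.75
n/ν for A = 24.68/3 = 8.227
Smallest n/ν is A → limiting reagent.
n(Z) = (4/3) × 24.68 = 32.91 mol
mass = 32.91 × 162.65 = 5353 g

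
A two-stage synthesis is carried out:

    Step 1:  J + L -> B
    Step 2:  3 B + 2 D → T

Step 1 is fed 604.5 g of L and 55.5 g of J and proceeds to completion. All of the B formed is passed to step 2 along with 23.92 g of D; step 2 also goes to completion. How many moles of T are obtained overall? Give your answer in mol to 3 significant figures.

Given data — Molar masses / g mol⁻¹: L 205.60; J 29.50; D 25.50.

Step 1:
n(L) = 604.5 / 205.60 = 2.940 mol
n(J) = 55.50 / 29.50 = 1.881 mol
n/ν for L = 2.940/1 = 2.940
n/ν for J = 1.881/1 = 1.881
Smallest n/ν is J → limiting reagent.
n(B) produced = (1/1) × 1.881 = 1.881 mol
Step 2:
n(B) available = 1.881 mol
n(D) = 23.92 / 25.50 = 0.9380 mol
n/ν for B = 1.881/3 = 0.6270
n/ν for D = 0.9380/2 = 0.4690
Smallest n/ν is D → limiting reagent.
n(T) = (1/2) × 0.9380 = 0.4690 mol

0.469 mol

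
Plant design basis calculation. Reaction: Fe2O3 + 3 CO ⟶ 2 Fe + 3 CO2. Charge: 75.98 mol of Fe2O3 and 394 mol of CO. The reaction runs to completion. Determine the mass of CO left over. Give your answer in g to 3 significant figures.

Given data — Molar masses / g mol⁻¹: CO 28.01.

4650 g

n(Fe2O3) = 75.98 mol
n(CO) = 394.0 mol
n/ν for Fe2O3 = 75.98/1 = 75.98
n/ν for CO = 394.0/3 = 131.3
Smallest n/ν is Fe2O3 → limiting reagent.
CO consumed = (3/1) × 75.98 = 227.9 mol
CO remaining = 394.0 − 227.9 = 166.1 mol
mass = 166.1 × 28.01 = 4652 g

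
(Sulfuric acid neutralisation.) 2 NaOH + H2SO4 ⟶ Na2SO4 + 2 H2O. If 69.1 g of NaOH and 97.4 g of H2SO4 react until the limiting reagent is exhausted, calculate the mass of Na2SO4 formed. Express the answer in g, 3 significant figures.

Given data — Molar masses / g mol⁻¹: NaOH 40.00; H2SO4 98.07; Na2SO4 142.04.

n(NaOH) = 69.10 / 40.00 = 1.728 mol
n(H2SO4) = 97.40 / 98.07 = 0.9932 mol
n/ν for NaOH = 1.728/2 = 0.8640
n/ν for H2SO4 = 0.9932/1 = 0.9932
Smallest n/ν is NaOH → limiting reagent.
n(Na2SO4) = (1/2) × 1.728 = 0.8640 mol
mass = 0.8640 × 142.04 = 122.7 g

123 g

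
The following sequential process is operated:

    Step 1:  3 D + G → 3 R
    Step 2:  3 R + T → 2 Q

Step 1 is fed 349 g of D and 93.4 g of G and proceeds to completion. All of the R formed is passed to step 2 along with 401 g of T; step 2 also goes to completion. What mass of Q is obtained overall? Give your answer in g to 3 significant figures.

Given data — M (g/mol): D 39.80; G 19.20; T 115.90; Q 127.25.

Step 1:
n(D) = 349.0 / 39.80 = 8.769 mol
n(G) = 93.40 / 19.20 = 4.865 mol
n/ν for D = 8.769/3 = 2.923
n/ν for G = 4.865/1 = 4.865
Smallest n/ν is D → limiting reagent.
n(R) produced = (3/3) × 8.769 = 8.769 mol
Step 2:
n(R) available = 8.769 mol
n(T) = 401.0 / 115.90 = 3.460 mol
n/ν for R = 8.769/3 = 2.923
n/ν for T = 3.460/1 = 3.460
Smallest n/ν is R → limiting reagent.
n(Q) = (2/3) × 8.769 = 5.846 mol
mass = 5.846 × 127.25 = 743.9 g

744 g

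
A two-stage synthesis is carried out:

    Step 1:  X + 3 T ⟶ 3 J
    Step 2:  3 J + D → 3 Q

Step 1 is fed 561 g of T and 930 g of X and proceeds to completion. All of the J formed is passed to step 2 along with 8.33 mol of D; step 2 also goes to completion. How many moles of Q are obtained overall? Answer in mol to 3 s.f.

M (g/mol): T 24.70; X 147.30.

18.9 mol

Step 1:
n(T) = 561.0 / 24.70 = 22.71 mol
n(X) = 930.0 / 147.30 = 6.314 mol
n/ν for T = 22.71/3 = 7.570
n/ν for X = 6.314/1 = 6.314
Smallest n/ν is X → limiting reagent.
n(J) produced = (3/1) × 6.314 = 18.94 mol
Step 2:
n(J) available = 18.94 mol
n(D) = 8.330 mol
n/ν for J = 18.94/3 = 6.313
n/ν for D = 8.330/1 = 8.330
Smallest n/ν is J → limiting reagent.
n(Q) = (3/3) × 18.94 = 18.94 mol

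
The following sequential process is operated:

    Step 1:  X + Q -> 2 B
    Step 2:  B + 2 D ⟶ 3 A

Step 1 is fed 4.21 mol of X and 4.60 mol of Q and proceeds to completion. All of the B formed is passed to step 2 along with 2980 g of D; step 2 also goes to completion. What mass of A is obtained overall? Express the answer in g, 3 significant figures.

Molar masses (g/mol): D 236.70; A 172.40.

3260 g

Step 1:
n(X) = 4.210 mol
n(Q) = 4.600 mol
n/ν for X = 4.210/1 = 4.210
n/ν for Q = 4.600/1 = 4.600
Smallest n/ν is X → limiting reagent.
n(B) produced = (2/1) × 4.210 = 8.420 mol
Step 2:
n(B) available = 8.420 mol
n(D) = 2980 / 236.70 = 12.59 mol
n/ν for B = 8.420/1 = 8.420
n/ν for D = 12.59/2 = 6.295
Smallest n/ν is D → limiting reagent.
n(A) = (3/2) × 12.59 = 18.89 mol
mass = 18.89 × 172.40 = 3257 g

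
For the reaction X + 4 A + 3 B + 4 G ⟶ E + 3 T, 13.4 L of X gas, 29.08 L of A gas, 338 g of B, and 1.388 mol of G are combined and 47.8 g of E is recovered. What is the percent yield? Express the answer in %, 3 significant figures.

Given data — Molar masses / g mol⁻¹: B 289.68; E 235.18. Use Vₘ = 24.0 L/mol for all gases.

n(X) = 13.40 / 24.0 = 0.5583 mol
n(A) = 29.08 / 24.0 = 1.212 mol
n(B) = 338.0 / 289.68 = 1.167 mol
n(G) = 1.388 mol
n/ν → X: 0.5583, A: 0.3030, B: 0.3890, G: 0.3470; A is limiting.
theoretical n(E) = (1/4) × 1.212 = 0.3030 mol → 71.26 g
% yield = 47.8 / 71.26 × 100 = 67.08 %

67.1 %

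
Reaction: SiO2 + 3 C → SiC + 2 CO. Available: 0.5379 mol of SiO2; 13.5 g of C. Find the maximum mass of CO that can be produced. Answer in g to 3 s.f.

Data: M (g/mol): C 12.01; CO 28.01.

n(SiO2) = 0.5379 mol
n(C) = 13.50 / 12.01 = 1.124 mol
n/ν for SiO2 = 0.5379/1 = 0.5379
n/ν for C = 1.124/3 = 0.3747
Smallest n/ν is C → limiting reagent.
n(CO) = (2/3) × 1.124 = 0.7493 mol
mass = 0.7493 × 28.01 = 20.99 g

21.0 g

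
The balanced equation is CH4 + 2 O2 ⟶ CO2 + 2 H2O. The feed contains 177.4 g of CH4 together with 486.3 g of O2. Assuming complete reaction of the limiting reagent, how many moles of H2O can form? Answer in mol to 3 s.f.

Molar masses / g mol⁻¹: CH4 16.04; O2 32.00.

n(CH4) = 177.4 / 16.04 = 11.06 mol
n(O2) = 486.3 / 32.00 = 15.20 mol
n/ν → CH4: 11.06, O2: 7.600; O2 is limiting.
n(H2O) = (2/2) × 15.20 = 15.20 mol

15.2 mol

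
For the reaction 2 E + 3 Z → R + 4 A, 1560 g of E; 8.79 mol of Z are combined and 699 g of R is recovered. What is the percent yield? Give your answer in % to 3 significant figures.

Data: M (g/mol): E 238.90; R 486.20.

49.1 %

n(E) = 1560 / 238.90 = 6.530 mol
n(Z) = 8.790 mol
n/ν for E = 6.530/2 = 3.265
n/ν for Z = 8.790/3 = 2.930
Smallest n/ν is Z → limiting reagent.
theoretical n(R) = (1/3) × 8.790 = 2.930 mol → 1425 g
% yield = 699 / 1425 × 100 = 49.05 %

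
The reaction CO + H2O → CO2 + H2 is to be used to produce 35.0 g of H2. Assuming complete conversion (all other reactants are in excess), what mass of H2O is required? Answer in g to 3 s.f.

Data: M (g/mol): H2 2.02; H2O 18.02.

n(H2) = 35.0 / 2.02 = 17.33 mol
n(H2O) = (1/1) × 17.33 = 17.33 mol
mass = 17.33 × 18.02 = 312.3 g

312 g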